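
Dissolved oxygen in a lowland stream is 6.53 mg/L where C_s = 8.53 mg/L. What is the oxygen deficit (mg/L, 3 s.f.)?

D ≈ 2.00 mg/L

D = C_s − C = 8.53 − 6.53 = 2.00 mg/L.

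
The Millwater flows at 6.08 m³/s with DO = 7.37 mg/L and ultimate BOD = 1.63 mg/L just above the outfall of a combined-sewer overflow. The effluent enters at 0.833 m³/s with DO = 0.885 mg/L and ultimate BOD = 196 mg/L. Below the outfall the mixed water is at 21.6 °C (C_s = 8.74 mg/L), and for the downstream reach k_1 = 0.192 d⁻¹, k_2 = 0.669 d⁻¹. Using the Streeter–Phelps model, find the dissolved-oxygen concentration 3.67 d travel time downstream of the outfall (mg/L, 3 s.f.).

DO ≈ 4.44 mg/L

Mixed DO = (6.08×7.37 + 0.833×0.885)/(6.08+0.833) = 45.55/6.913 = 6.589 mg/L.
Mixed L₀ = (6.08×1.63 + 0.833×196)/(6.913) = 173.2/6.913 = 25.05 mg/L.
Initial deficit D₀ = C_s − DO₀ = 8.74 − 6.589 = 2.151 mg/L.
D(3.67) = [0.192×25.05/(0.669−0.192)](e^(−0.192×3.67) − e^(−0.669×3.67)) + 2.151 e^(−0.669×3.67)
= 10.08 × (0.4943 − 0.08584) + 2.151 × 0.08584 = 4.303 mg/L.
DO = 8.74 − 4.303 = 4.437 mg/L.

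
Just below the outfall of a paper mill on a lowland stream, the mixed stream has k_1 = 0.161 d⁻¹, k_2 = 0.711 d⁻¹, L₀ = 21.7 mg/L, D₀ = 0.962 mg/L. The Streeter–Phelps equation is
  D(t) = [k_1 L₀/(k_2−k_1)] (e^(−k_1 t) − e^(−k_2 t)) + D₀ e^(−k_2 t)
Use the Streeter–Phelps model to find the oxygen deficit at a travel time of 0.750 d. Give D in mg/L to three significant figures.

k_1 L₀/(k_2−k_1) = 0.161×21.7/(0.711−0.161) = 3.494/0.5500 = 6.352 mg/L.
e^(−k_1 t) = e^(−0.161×0.7500) = 0.8863; e^(−k_2 t) = e^(−0.711×0.7500) = 0.5867.
D = 6.352 × (0.8863 − 0.5867) + 0.962 × 0.5867 = 1.903 + 0.5644 = 2.467 mg/L.

D ≈ 2.47 mg/L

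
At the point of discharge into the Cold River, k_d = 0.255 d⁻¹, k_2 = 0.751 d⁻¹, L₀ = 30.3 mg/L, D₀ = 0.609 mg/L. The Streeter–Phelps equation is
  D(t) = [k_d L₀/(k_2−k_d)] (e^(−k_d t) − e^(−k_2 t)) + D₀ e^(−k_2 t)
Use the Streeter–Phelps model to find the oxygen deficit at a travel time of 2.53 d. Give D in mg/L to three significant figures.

D ≈ 5.93 mg/L

k_d L₀/(k_2−k_d) = 0.255×30.3/(0.751−0.255) = 7.727/0.4960 = 15.58 mg/L.
e^(−k_d t) = e^(−0.255×2.530) = 0.5246; e^(−k_2 t) = e^(−0.751×2.530) = 0.1496.
D = 15.58 × (0.5246 − 0.1496) + 0.609 × 0.1496 = 5.842 + 0.09108 = 5.933 mg/L.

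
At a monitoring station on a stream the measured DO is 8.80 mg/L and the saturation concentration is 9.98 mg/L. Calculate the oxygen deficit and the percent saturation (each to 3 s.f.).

D = C_s − C = 9.98 − 8.80 = 1.18 mg/L.
% saturation = 8.80/9.98 × 100 = 88.2 %.

D ≈ 1.18 mg/L; 88.2 % saturation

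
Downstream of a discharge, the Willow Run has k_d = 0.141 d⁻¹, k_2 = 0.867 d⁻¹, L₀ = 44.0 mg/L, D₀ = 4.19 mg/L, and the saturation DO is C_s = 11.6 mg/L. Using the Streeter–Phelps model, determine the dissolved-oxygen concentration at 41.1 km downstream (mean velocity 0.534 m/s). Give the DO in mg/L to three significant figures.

DO ≈ 6.08 mg/L

Travel time t = x/v = 41.1 km / (0.534 m/s) = 41100 m / 0.534 m/s = 76970 s = 0.8908 d.
k_d L₀/(k_2−k_d) = 0.141×44.0/(0.867−0.141) = 6.204/0.7260 = 8.545 mg/L.
e^(−k_d t) = e^(−0.141×0.8908) = 0.8820; e^(−k_2 t) = e^(−0.867×0.8908) = 0.4619.
D = 8.545 × (0.8820 − 0.4619) + 4.19 × 0.4619 = 3.589 + 1.935 = 5.525 mg/L.
DO = C_s − D = 11.6 − 5.525 = 6.075 mg/L.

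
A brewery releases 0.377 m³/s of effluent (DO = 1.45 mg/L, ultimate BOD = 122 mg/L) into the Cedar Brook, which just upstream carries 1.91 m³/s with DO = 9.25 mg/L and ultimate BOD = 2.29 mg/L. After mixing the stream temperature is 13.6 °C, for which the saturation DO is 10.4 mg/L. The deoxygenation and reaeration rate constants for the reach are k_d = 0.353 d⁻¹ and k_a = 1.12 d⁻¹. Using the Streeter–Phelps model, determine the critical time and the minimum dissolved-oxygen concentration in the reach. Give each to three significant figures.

Mixed DO = (1.91×9.25 + 0.377×1.45)/(1.91+0.377) = 18.21/2.287 = 7.964 mg/L.
Mixed L₀ = (1.91×2.29 + 0.377×122)/(2.287) = 50.37/2.287 = 22.02 mg/L.
Initial deficit D₀ = C_s − DO₀ = 10.4 − 7.964 = 2.436 mg/L.
t_c = (1/0.7670) ln[(1.12/0.353)(1 − 2.436×0.7670/(0.353×22.02))] = 1.304 × ln(2.410) = 1.147 d.
D_c = (0.353/1.12) × 22.02 × e^(−0.353×1.147) = 0.3152 × 22.02 × 0.6670 = 4.630 mg/L.
Minimum DO = 10.4 − 4.630 = 5.770 mg/L.

t_c ≈ 1.15 d; minimum DO ≈ 5.77 mg/L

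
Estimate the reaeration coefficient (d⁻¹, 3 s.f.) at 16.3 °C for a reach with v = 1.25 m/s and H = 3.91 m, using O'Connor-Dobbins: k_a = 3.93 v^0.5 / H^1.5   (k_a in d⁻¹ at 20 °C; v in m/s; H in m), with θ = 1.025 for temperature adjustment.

k_a(20) = 3.93 × 1.25^0.5 / 3.91^1.5 = 3.93 × 1.118 / 7.732 = 0.5683 d⁻¹.
k_a(16.3) = 0.5683 × 1.025^(16.3−20) = 0.5683 × 0.9127 = 0.5187 d⁻¹.

k_a ≈ 0.519 d⁻¹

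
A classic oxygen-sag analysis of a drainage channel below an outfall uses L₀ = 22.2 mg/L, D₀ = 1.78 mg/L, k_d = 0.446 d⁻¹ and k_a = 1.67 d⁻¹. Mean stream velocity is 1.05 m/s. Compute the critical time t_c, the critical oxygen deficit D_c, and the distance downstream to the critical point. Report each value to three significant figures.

t_c ≈ 0.876 d; D_c ≈ 4.01 mg/L; x_c ≈ 79.4 km

At the critical point dD/dt = 0, so k_d L₀ e^(−k_d t) = k_a D. Substituting D(t) from the Streeter–Phelps equation and solving for t gives
t_c = ln[(k_a/k_d)(1 − D₀(k_a−k_d)/(k_d L₀))] / (k_a−k_d).
Here k_a−k_d = 1.224 d⁻¹ and 1 − D₀(k_a−k_d)/(k_d L₀) = 1 − 1.78×1.224/(0.446×22.2) = 0.7800, so
t_c = ln(3.744 × 0.7800) / 1.224 = 1.072 / 1.224 = 0.8756 d.
L(t_c) = L₀ e^(−k_d t_c) = 22.2 × 0.6767 = 15.02 mg/L, and at the critical point k_a D_c = k_d L, so D_c = (0.446/1.67) × 15.02 = 4.012 mg/L.
x_c = v t_c = 1.05 m/s × 0.8756 d × 86400 s/d = 79430 m ≈ 79.4 km.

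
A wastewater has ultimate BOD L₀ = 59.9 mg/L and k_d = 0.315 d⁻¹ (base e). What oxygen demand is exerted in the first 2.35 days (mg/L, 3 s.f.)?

y ≈ 31.3 mg/L

y_t = L₀(1 − e^(−k_d t)) = 59.9 × (1 − e^(−0.315×2.35))
= 59.9 × (1 − 0.4770) = 59.9 × 0.5230 = 31.33 mg/L.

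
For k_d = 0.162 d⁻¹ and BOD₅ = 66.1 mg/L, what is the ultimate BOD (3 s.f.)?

L₀ ≈ 119 mg/L

BOD₅ = L₀(1 − e^(−5k_d)) ⇒ L₀ = BOD₅ / (1 − e^(−5×0.162))
= 66.1 / (1 − 0.4449) = 66.1 / 0.5551 = 119.1 mg/L.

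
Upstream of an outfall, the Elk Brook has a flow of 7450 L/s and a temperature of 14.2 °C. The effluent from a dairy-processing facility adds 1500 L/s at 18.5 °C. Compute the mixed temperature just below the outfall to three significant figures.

14.9 °C

Flow-weighted mixing: C = (Q_r C_r + Q_w C_w)/(Q_r + Q_w)
= (7450×14.2 + 1500×18.5)/(7450 + 1500) = 133500/8950 = 14.92 °C.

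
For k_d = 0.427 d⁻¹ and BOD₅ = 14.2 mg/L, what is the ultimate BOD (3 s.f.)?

BOD₅ = L₀(1 − e^(−5k_d)) ⇒ L₀ = BOD₅ / (1 − e^(−5×0.427))
= 14.2 / (1 − 0.1182) = 14.2 / 0.8818 = 16.10 mg/L.

L₀ ≈ 16.1 mg/L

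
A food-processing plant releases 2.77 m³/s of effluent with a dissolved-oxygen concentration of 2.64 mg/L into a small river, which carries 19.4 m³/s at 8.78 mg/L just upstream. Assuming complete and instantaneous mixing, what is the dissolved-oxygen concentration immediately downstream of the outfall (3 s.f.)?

8.01 mg/L

Flow-weighted mixing: C = (Q_r C_r + Q_w C_w)/(Q_r + Q_w)
= (19.4×8.78 + 2.77×2.64)/(19.4 + 2.77) = 177.6/22.17 = 8.013 mg/L.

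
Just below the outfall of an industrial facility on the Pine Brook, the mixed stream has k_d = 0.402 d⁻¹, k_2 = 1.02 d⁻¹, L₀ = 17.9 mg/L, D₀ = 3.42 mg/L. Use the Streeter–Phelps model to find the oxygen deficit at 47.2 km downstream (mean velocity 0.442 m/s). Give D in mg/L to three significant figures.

D ≈ 4.75 mg/L

Travel time t = x/v = 47.2 km / (0.442 m/s) = 47200 m / 0.442 m/s = 106800 s = 1.236 d.
k_d L₀/(k_2−k_d) = 0.402×17.9/(1.02−0.402) = 7.196/0.6180 = 11.64 mg/L.
e^(−k_d t) = e^(−0.402×1.236) = 0.6084; e^(−k_2 t) = e^(−1.02×1.236) = 0.2835.
D = 11.64 × (0.6084 − 0.2835) + 3.42 × 0.2835 = 3.784 + 0.9694 = 4.753 mg/L.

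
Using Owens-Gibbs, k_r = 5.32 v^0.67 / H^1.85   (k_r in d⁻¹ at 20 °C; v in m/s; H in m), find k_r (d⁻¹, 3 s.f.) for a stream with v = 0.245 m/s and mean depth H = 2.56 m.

k_r = 5.32 × 0.245^0.67 / 2.56^1.85 = 5.32 × 0.3897 / 5.692 = 0.3643 d⁻¹.

k_r ≈ 0.364 d⁻¹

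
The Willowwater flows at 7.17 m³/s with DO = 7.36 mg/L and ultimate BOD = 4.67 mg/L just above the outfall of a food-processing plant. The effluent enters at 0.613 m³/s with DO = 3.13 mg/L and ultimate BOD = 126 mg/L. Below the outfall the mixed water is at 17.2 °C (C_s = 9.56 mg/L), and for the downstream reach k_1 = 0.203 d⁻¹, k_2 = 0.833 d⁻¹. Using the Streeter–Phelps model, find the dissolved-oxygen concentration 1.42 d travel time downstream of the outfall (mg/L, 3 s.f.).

DO ≈ 6.75 mg/L

Mixed DO = (7.17×7.36 + 0.613×3.13)/(7.17+0.613) = 54.69/7.783 = 7.027 mg/L.
Mixed L₀ = (7.17×4.67 + 0.613×126)/(7.783) = 110.7/7.783 = 14.23 mg/L.
Initial deficit D₀ = C_s − DO₀ = 9.56 − 7.027 = 2.533 mg/L.
D(1.42) = [0.203×14.23/(0.833−0.203)](e^(−0.203×1.42) − e^(−0.833×1.42)) + 2.533 e^(−0.833×1.42)
= 4.584 × (0.7496 − 0.3064) + 2.533 × 0.3064 = 2.808 mg/L.
DO = 9.56 − 2.808 = 6.752 mg/L.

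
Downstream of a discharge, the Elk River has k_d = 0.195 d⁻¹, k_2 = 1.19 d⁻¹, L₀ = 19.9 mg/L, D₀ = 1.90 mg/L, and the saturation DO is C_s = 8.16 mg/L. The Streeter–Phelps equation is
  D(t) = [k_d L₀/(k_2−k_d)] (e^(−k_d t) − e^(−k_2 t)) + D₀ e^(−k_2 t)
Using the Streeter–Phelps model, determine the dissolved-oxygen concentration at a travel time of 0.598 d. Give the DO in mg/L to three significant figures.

DO ≈ 5.67 mg/L

k_d L₀/(k_2−k_d) = 0.195×19.9/(1.19−0.195) = 3.881/0.9950 = 3.900 mg/L.
e^(−k_d t) = e^(−0.195×0.5980) = 0.8899; e^(−k_2 t) = e^(−1.19×0.5980) = 0.4908.
D = 3.900 × (0.8899 − 0.4908) + 1.90 × 0.4908 = 1.556 + 0.9326 = 2.489 mg/L.
DO = C_s − D = 8.16 − 2.489 = 5.671 mg/L.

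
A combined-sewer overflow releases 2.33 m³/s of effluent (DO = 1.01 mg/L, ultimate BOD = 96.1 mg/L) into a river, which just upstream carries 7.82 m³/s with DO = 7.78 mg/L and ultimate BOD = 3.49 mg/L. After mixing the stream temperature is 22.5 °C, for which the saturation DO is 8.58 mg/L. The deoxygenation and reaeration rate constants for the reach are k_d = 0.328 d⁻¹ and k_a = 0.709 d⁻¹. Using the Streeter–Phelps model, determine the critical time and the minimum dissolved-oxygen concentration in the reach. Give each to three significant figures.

t_c ≈ 1.72 d; minimum DO ≈ 2.06 mg/L

Mixed DO = (7.82×7.78 + 2.33×1.01)/(7.82+2.33) = 63.19/10.15 = 6.226 mg/L.
Mixed L₀ = (7.82×3.49 + 2.33×96.1)/(10.15) = 251.2/10.15 = 24.75 mg/L.
Initial deficit D₀ = C_s − DO₀ = 8.58 − 6.226 = 2.354 mg/L.
t_c = (1/0.3810) ln[(0.709/0.328)(1 − 2.354×0.3810/(0.328×24.75))] = 2.625 × ln(1.923) = 1.716 d.
D_c = (0.328/0.709) × 24.75 × e^(−0.328×1.716) = 0.4626 × 24.75 × 0.5696 = 6.522 mg/L.
Minimum DO = 8.58 − 6.522 = 2.058 mg/L.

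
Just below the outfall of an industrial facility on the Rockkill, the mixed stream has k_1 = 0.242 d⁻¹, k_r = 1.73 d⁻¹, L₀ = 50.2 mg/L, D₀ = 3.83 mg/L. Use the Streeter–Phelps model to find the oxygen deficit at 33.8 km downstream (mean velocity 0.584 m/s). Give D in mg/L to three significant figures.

Travel time t = x/v = 33.8 km / (0.584 m/s) = 33800 m / 0.584 m/s = 57880 s = 0.6699 d.
k_1 L₀/(k_r−k_1) = 0.242×50.2/(1.73−0.242) = 12.15/1.488 = 8.164 mg/L.
e^(−k_1 t) = e^(−0.242×0.6699) = 0.8503; e^(−k_r t) = e^(−1.73×0.6699) = 0.3138.
D = 8.164 × (0.8503 − 0.3138) + 3.83 × 0.3138 = 4.380 + 1.202 = 5.582 mg/L.

D ≈ 5.58 mg/L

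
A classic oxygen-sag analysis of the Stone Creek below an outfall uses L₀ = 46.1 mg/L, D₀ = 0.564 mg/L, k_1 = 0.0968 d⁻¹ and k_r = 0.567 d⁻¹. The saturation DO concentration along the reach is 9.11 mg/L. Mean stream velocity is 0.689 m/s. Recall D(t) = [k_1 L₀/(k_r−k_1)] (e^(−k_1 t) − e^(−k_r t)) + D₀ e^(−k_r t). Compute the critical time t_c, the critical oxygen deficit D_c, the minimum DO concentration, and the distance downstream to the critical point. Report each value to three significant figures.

t_c ≈ 3.63 d; D_c ≈ 5.54 mg/L; min DO ≈ 3.57 mg/L; x_c ≈ 216 km

At the critical point dD/dt = 0, so k_1 L₀ e^(−k_1 t) = k_r D. Substituting D(t) from the Streeter–Phelps equation and solving for t gives
t_c = ln[(k_r/k_1)(1 − D₀(k_r−k_1)/(k_1 L₀))] / (k_r−k_1).
Here k_r−k_1 = 0.4702 d⁻¹ and 1 − D₀(k_r−k_1)/(k_1 L₀) = 1 − 0.564×0.4702/(0.0968×46.1) = 0.9406, so
t_c = ln(5.857 × 0.9406) / 0.4702 = 1.706 / 0.4702 = 3.629 d.
L(t_c) = L₀ e^(−k_1 t_c) = 46.1 × 0.7038 = 32.44 mg/L, and at the critical point k_r D_c = k_1 L, so D_c = (0.0968/0.567) × 32.44 = 5.539 mg/L.
Minimum DO = C_s − D_c = 9.11 − 5.539 = 3.571 mg/L.
x_c = v t_c = 0.689 m/s × 3.629 d × 86400 s/d = 216000 m ≈ 216 km.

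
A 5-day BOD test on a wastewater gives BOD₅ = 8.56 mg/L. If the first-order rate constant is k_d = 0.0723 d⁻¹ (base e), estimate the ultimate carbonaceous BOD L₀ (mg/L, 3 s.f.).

L₀ ≈ 28.2 mg/L

BOD₅ = L₀(1 − e^(−5k_d)) ⇒ L₀ = BOD₅ / (1 − e^(−5×0.0723))
= 8.56 / (1 − 0.6966) = 8.56 / 0.3034 = 28.22 mg/L.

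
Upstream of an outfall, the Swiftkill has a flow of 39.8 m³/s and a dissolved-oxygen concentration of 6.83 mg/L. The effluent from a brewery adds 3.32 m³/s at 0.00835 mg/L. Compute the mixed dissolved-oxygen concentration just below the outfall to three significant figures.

6.30 mg/L

Flow-weighted mixing: C = (Q_r C_r + Q_w C_w)/(Q_r + Q_w)
= (39.8×6.83 + 3.32×0.00835)/(39.8 + 3.32) = 271.9/43.12 = 6.305 mg/L.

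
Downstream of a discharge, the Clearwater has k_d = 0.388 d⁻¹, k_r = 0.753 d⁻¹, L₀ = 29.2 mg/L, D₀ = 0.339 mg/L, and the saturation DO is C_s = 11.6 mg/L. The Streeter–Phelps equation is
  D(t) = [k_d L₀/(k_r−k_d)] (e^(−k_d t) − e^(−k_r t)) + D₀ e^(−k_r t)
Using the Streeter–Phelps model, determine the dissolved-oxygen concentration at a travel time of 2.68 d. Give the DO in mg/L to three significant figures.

DO ≈ 4.71 mg/L

k_d L₀/(k_r−k_d) = 0.388×29.2/(0.753−0.388) = 11.33/0.3650 = 31.04 mg/L.
e^(−k_d t) = e^(−0.388×2.680) = 0.3535; e^(−k_r t) = e^(−0.753×2.680) = 0.1329.
D = 31.04 × (0.3535 − 0.1329) + 0.339 × 0.1329 = 6.847 + 0.04506 = 6.892 mg/L.
DO = C_s − D = 11.6 − 6.892 = 4.708 mg/L.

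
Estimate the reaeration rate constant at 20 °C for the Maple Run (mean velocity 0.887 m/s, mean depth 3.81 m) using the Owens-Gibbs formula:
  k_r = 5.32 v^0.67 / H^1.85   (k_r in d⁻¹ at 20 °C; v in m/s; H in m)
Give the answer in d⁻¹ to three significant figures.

k_r ≈ 0.413 d⁻¹

k_r = 5.32 × 0.887^0.67 / 3.81^1.85 = 5.32 × 0.9228 / 11.88 = 0.4133 d⁻¹.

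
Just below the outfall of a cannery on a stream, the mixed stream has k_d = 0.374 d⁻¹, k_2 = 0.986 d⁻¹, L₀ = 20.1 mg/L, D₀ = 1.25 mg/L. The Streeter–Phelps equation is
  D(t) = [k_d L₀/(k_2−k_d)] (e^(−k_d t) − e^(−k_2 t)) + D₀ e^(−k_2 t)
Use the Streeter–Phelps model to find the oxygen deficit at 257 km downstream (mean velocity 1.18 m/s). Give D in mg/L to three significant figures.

D ≈ 3.87 mg/L

Travel time t = x/v = 257 km / (1.18 m/s) = 257000 m / 1.18 m/s = 217800 s = 2.521 d.
k_d L₀/(k_2−k_d) = 0.374×20.1/(0.986−0.374) = 7.517/0.6120 = 12.28 mg/L.
e^(−k_d t) = e^(−0.374×2.521) = 0.3895; e^(−k_2 t) = e^(−0.986×2.521) = 0.08328.
D = 12.28 × (0.3895 − 0.08328) + 1.25 × 0.08328 = 3.762 + 0.1041 = 3.866 mg/L.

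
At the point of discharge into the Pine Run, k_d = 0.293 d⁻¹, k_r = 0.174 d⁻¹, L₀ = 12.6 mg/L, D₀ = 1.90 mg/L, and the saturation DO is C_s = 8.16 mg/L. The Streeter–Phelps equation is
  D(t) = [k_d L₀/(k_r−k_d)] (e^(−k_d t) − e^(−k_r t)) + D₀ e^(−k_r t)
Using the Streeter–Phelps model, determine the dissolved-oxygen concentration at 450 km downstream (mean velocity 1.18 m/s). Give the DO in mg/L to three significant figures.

DO ≈ 1.40 mg/L

Travel time t = x/v = 450 km / (1.18 m/s) = 450000 m / 1.18 m/s = 381400 s = 4.414 d.
k_d L₀/(k_r−k_d) = 0.293×12.6/(0.174−0.293) = 3.692/-0.1190 = -31.02 mg/L.
e^(−k_d t) = e^(−0.293×4.414) = 0.2744; e^(−k_r t) = e^(−0.174×4.414) = 0.4639.
D = -31.02 × (0.2744 − 0.4639) + 1.90 × 0.4639 = 5.881 + 0.8815 = 6.762 mg/L.
DO = C_s − D = 8.16 − 6.762 = 1.398 mg/L.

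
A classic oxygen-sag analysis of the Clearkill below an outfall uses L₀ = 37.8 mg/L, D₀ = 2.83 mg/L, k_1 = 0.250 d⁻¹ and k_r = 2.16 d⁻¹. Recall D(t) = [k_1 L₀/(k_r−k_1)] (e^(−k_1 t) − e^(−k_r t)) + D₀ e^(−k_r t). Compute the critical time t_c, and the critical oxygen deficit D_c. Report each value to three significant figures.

At the critical point dD/dt = 0, so k_1 L₀ e^(−k_1 t) = k_r D. Substituting D(t) from the Streeter–Phelps equation and solving for t gives
t_c = ln[(k_r/k_1)(1 − D₀(k_r−k_1)/(k_1 L₀))] / (k_r−k_1).
Here k_r−k_1 = 1.910 d⁻¹ and 1 − D₀(k_r−k_1)/(k_1 L₀) = 1 − 2.83×1.910/(0.250×37.8) = 0.4280, so
t_c = ln(8.640 × 0.4280) / 1.910 = 1.308 / 1.910 = 0.6847 d.
L(t_c) = L₀ e^(−k_1 t_c) = 37.8 × 0.8427 = 31.85 mg/L, and at the critical point k_r D_c = k_1 L, so D_c = (0.250/2.16) × 31.85 = 3.687 mg/L.

t_c ≈ 0.685 d; D_c ≈ 3.69 mg/L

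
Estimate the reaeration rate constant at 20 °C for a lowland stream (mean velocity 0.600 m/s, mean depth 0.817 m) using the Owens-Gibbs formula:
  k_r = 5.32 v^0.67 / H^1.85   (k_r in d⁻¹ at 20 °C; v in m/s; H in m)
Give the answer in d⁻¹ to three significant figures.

k_r = 5.32 × 0.600^0.67 / 0.817^1.85 = 5.32 × 0.7102 / 0.6880 = 5.491 d⁻¹.

k_r ≈ 5.49 d⁻¹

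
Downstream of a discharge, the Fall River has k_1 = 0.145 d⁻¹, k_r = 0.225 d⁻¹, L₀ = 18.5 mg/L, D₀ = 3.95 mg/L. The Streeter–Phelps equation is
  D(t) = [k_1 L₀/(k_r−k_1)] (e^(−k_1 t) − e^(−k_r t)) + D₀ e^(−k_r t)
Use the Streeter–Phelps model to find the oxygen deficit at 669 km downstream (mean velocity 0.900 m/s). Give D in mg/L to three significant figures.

Travel time t = x/v = 669 km / (0.900 m/s) = 669000 m / 0.900 m/s = 743300 s = 8.603 d.
k_1 L₀/(k_r−k_1) = 0.145×18.5/(0.225−0.145) = 2.682/0.08000 = 33.53 mg/L.
e^(−k_1 t) = e^(−0.145×8.603) = 0.2872; e^(−k_r t) = e^(−0.225×8.603) = 0.1443.
D = 33.53 × (0.2872 − 0.1443) + 3.95 × 0.1443 = 4.792 + 0.5700 = 5.362 mg/L.

D ≈ 5.36 mg/L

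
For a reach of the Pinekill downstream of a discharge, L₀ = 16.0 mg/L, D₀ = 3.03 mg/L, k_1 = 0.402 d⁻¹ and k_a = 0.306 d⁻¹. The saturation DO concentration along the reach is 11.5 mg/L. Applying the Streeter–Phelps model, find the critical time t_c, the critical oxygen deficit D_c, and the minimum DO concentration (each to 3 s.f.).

With k_a/k_1 = 0.7612 and 1 − D₀(k_a−k_1)/(k_1 L₀) = 1.045,
t_c = ln(0.7612 × 1.045) / (0.306 − 0.402) = ln(0.7956) / -0.09600 = -0.2286/-0.09600 = 2.382 d.
D_c = (k_1/k_a) L₀ e^(−k_1 t_c) = (0.402/0.306) × 16.0 × e^(−0.402×2.382) = 1.314 × 16.0 × 0.3839 = 8.069 mg/L.
Minimum DO = C_s − D_c = 11.5 − 8.069 = 3.431 mg/L.

t_c ≈ 2.38 d; D_c ≈ 8.07 mg/L; min DO ≈ 3.43 mg/L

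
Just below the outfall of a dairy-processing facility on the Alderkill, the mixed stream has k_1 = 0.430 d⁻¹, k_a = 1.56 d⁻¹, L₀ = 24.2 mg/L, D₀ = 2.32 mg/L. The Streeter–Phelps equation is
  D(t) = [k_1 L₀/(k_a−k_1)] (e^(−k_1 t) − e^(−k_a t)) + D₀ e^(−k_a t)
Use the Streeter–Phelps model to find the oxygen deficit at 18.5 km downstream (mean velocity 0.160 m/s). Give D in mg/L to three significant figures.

Travel time t = x/v = 18.5 km / (0.160 m/s) = 18500 m / 0.160 m/s = 115600 s = 1.338 d.
k_1 L₀/(k_a−k_1) = 0.430×24.2/(1.56−0.430) = 10.41/1.130 = 9.209 mg/L.
e^(−k_1 t) = e^(−0.430×1.338) = 0.5625; e^(−k_a t) = e^(−1.56×1.338) = 0.1240.
D = 9.209 × (0.5625 − 0.1240) + 2.32 × 0.1240 = 4.038 + 0.2876 = 4.325 mg/L.

D ≈ 4.33 mg/L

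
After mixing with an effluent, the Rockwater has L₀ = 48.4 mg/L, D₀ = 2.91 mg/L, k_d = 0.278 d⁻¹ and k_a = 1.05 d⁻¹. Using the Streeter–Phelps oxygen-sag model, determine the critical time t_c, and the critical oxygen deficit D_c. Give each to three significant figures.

With k_a/k_d = 3.777 and 1 − D₀(k_a−k_d)/(k_d L₀) = 0.8330,
t_c = ln(3.777 × 0.8330) / (1.05 − 0.278) = ln(3.146) / 0.7720 = 1.146/0.7720 = 1.485 d.
D_c = (k_d/k_a) L₀ e^(−k_d t_c) = (0.278/1.05) × 48.4 × e^(−0.278×1.485) = 0.2648 × 48.4 × 0.6618 = 8.481 mg/L.

t_c ≈ 1.48 d; D_c ≈ 8.48 mg/L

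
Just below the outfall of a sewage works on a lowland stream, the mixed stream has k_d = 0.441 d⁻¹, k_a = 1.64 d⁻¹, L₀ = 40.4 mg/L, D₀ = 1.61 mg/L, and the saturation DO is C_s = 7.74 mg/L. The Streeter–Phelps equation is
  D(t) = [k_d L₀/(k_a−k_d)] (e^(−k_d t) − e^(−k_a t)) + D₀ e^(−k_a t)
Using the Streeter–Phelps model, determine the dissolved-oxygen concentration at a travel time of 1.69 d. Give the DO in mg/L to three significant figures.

DO ≈ 1.52 mg/L

k_d L₀/(k_a−k_d) = 0.441×40.4/(1.64−0.441) = 17.82/1.199 = 14.86 mg/L.
e^(−k_d t) = e^(−0.441×1.690) = 0.4746; e^(−k_a t) = e^(−1.64×1.690) = 0.06256.
D = 14.86 × (0.4746 − 0.06256) + 1.61 × 0.06256 = 6.123 + 0.1007 = 6.223 mg/L.
DO = C_s − D = 7.74 − 6.223 = 1.517 mg/L.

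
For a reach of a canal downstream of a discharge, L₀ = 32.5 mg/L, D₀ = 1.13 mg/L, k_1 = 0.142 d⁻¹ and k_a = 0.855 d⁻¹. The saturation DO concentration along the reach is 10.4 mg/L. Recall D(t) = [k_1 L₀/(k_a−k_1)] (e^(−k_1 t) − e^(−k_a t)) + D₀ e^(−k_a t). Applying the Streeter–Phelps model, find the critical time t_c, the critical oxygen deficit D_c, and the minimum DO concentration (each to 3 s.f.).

With k_a/k_1 = 6.021 and 1 − D₀(k_a−k_1)/(k_1 L₀) = 0.8254,
t_c = ln(6.021 × 0.8254) / (0.855 − 0.142) = ln(4.970) / 0.7130 = 1.603/0.7130 = 2.249 d.
L(t_c) = L₀ e^(−k_1 t_c) = 32.5 × 0.7266 = 23.62 mg/L, and at the critical point k_a D_c = k_1 L, so D_c = (0.142/0.855) × 23.62 = 3.922 mg/L.
Minimum DO = C_s − D_c = 10.4 − 3.922 = 6.478 mg/L.

t_c ≈ 2.25 d; D_c ≈ 3.92 mg/L; min DO ≈ 6.48 mg/L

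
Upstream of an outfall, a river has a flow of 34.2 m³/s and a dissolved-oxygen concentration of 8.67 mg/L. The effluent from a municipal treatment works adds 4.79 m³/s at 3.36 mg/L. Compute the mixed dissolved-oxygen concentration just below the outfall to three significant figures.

8.02 mg/L

Flow-weighted mixing: C = (Q_r C_r + Q_w C_w)/(Q_r + Q_w)
= (34.2×8.67 + 4.79×3.36)/(34.2 + 4.79) = 312.6/38.99 = 8.018 mg/L.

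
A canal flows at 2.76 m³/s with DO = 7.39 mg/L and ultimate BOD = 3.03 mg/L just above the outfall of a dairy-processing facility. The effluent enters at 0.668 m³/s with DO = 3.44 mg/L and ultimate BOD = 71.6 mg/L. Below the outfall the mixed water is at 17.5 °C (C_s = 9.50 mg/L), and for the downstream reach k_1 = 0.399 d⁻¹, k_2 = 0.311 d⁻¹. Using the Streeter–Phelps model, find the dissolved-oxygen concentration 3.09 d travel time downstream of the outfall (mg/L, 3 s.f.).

Mixed DO = (2.76×7.39 + 0.668×3.44)/(2.76+0.668) = 22.69/3.428 = 6.620 mg/L.
Mixed L₀ = (2.76×3.03 + 0.668×71.6)/(3.428) = 56.19/3.428 = 16.39 mg/L.
Initial deficit D₀ = C_s − DO₀ = 9.50 − 6.620 = 2.880 mg/L.
D(3.09) = [0.399×16.39/(0.311−0.399)](e^(−0.399×3.09) − e^(−0.311×3.09)) + 2.880 e^(−0.311×3.09)
= -74.32 × (0.2914 − 0.3825) + 2.880 × 0.3825 = 7.870 mg/L.
DO = 9.50 − 7.870 = 1.630 mg/L.

DO ≈ 1.63 mg/L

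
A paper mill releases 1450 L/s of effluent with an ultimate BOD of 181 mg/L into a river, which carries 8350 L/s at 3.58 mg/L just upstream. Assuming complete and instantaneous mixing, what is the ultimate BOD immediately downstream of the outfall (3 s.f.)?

29.8 mg/L

Flow-weighted mixing: C = (Q_r C_r + Q_w C_w)/(Q_r + Q_w)
= (8350×3.58 + 1450×181)/(8350 + 1450) = 292300/9800 = 29.83 mg/L.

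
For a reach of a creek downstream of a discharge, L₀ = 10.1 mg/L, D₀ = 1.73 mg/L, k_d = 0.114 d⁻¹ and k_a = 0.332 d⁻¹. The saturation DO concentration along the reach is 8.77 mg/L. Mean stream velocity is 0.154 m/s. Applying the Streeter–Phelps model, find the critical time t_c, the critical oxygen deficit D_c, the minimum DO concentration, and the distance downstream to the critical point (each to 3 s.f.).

t_c ≈ 3.08 d; D_c ≈ 2.44 mg/L; min DO ≈ 6.33 mg/L; x_c ≈ 41.0 km

t_c = [1/(k_a−k_d)] ln[(k_a/k_d)(1 − D₀(k_a−k_d)/(k_d L₀))]
= [1/(0.332−0.114)] ln[(0.332/0.114)(1 − 1.73×0.2180/(0.114×10.1))]
= (1/0.2180) ln[2.912 × 0.6725] = 4.587 × ln(1.958) = 4.587 × 0.6721 = 3.083 d.
L(t_c) = L₀ e^(−k_d t_c) = 10.1 × 0.7037 = 7.107 mg/L, and at the critical point k_a D_c = k_d L, so D_c = (0.114/0.332) × 7.107 = 2.440 mg/L.
Minimum DO = C_s − D_c = 8.77 − 2.440 = 6.330 mg/L.
x_c = v t_c = 0.154 m/s × 3.083 d × 86400 s/d = 41020 m ≈ 41.0 km.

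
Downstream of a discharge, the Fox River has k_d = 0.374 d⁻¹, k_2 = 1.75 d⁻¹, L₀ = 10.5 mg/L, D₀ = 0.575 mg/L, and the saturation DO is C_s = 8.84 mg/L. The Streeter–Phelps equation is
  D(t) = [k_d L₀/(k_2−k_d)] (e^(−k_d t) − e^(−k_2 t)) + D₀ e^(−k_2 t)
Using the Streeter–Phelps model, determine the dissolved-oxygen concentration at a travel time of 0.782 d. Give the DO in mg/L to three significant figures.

k_d L₀/(k_2−k_d) = 0.374×10.5/(1.75−0.374) = 3.927/1.376 = 2.854 mg/L.
e^(−k_d t) = e^(−0.374×0.7820) = 0.7464; e^(−k_2 t) = e^(−1.75×0.7820) = 0.2545.
D = 2.854 × (0.7464 − 0.2545) + 0.575 × 0.2545 = 1.404 + 0.1463 = 1.550 mg/L.
DO = C_s − D = 8.84 − 1.550 = 7.290 mg/L.

DO ≈ 7.29 mg/L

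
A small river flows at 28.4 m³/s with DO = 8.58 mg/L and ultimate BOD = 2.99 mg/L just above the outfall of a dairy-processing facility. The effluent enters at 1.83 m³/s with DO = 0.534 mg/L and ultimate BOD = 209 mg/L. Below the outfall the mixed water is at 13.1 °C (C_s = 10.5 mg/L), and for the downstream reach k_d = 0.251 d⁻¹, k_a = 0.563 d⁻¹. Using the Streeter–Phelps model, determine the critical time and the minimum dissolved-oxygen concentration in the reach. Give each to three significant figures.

Mixed DO = (28.4×8.58 + 1.83×0.534)/(28.4+1.83) = 244.6/30.23 = 8.093 mg/L.
Mixed L₀ = (28.4×2.99 + 1.83×209)/(30.23) = 467.4/30.23 = 15.46 mg/L.
Initial deficit D₀ = C_s − DO₀ = 10.5 − 8.093 = 2.407 mg/L.
t_c = (1/0.3120) ln[(0.563/0.251)(1 − 2.407×0.3120/(0.251×15.46))] = 3.205 × ln(1.809) = 1.900 d.
D_c = (0.251/0.563) × 15.46 × e^(−0.251×1.900) = 0.4458 × 15.46 × 0.6207 = 4.279 mg/L.
Minimum DO = 10.5 − 4.279 = 6.221 mg/L.

t_c ≈ 1.90 d; minimum DO ≈ 6.22 mg/L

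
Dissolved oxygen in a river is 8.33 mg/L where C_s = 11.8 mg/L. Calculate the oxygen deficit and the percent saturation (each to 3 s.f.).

D ≈ 3.47 mg/L; 70.6 % saturation

D = C_s − C = 11.8 − 8.33 = 3.47 mg/L.
% saturation = 8.33/11.8 × 100 = 70.6 %.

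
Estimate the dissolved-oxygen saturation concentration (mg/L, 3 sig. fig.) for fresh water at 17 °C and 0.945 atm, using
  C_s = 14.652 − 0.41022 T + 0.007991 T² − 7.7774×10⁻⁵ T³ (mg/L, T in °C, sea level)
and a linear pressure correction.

At sea level: C_s = 14.652 − 0.41022×17 + 0.007991×17² − 7.7774×10⁻⁵×17³ = 9.606 mg/L.
Pressure correction: C_s' = 9.606 × 0.945 = 9.077 mg/L.

C_s ≈ 9.08 mg/L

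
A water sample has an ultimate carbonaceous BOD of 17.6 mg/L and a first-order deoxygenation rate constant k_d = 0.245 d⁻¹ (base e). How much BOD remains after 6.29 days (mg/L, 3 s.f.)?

L_t = L₀ e^(−k_d t) = 17.6 × e^(−0.245×6.29) = 17.6 × 0.2142 = 3.769 mg/L.

L ≈ 3.77 mg/L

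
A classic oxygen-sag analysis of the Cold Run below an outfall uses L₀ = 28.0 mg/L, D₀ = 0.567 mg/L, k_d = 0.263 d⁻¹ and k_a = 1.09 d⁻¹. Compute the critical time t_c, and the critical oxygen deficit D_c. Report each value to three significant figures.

t_c ≈ 1.64 d; D_c ≈ 4.39 mg/L

At the critical point dD/dt = 0, so k_d L₀ e^(−k_d t) = k_a D. Substituting D(t) from the Streeter–Phelps equation and solving for t gives
t_c = ln[(k_a/k_d)(1 − D₀(k_a−k_d)/(k_d L₀))] / (k_a−k_d).
Here k_a−k_d = 0.8270 d⁻¹ and 1 − D₀(k_a−k_d)/(k_d L₀) = 1 − 0.567×0.8270/(0.263×28.0) = 0.9363, so
t_c = ln(4.144 × 0.9363) / 0.8270 = 1.356 / 0.8270 = 1.640 d.
D_c = (k_d/k_a) L₀ e^(−k_d t_c) = (0.263/1.09) × 28.0 × e^(−0.263×1.640) = 0.2413 × 28.0 × 0.6497 = 4.389 mg/L.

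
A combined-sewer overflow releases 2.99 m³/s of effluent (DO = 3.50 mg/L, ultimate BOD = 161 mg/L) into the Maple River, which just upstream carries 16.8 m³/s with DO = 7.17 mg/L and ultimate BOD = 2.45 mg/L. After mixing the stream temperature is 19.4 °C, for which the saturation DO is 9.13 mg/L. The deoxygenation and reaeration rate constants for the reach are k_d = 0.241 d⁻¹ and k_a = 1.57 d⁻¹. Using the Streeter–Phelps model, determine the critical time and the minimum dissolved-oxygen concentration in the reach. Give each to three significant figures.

Mixed DO = (16.8×7.17 + 2.99×3.50)/(16.8+2.99) = 130.9/19.79 = 6.616 mg/L.
Mixed L₀ = (16.8×2.45 + 2.99×161)/(19.79) = 522.6/19.79 = 26.40 mg/L.
Initial deficit D₀ = C_s − DO₀ = 9.13 − 6.616 = 2.514 mg/L.
t_c = (1/1.329) ln[(1.57/0.241)(1 − 2.514×1.329/(0.241×26.40))] = 0.7524 × ln(3.093) = 0.8497 d.
D_c = (0.241/1.57) × 26.40 × e^(−0.241×0.8497) = 0.1535 × 26.40 × 0.8148 = 3.303 mg/L.
Minimum DO = 9.13 − 3.303 = 5.827 mg/L.

t_c ≈ 0.850 d; minimum DO ≈ 5.83 mg/L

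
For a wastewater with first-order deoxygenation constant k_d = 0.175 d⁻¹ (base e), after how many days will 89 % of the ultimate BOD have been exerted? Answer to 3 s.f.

y/L₀ = 1 − e^(−k_d t) = 0.89 ⇒ e^(−k_d t) = 0.110
t = −ln(0.110) / 0.175 = 2.207 / 0.175 = 12.61 d.

t ≈ 12.6 d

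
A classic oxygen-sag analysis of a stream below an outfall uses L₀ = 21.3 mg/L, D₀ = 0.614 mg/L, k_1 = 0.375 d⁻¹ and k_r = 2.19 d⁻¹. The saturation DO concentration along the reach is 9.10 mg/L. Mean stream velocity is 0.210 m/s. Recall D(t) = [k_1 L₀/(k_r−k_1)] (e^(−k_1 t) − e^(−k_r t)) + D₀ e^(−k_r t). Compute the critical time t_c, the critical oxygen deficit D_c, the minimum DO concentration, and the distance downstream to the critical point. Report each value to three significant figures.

t_c ≈ 0.890 d; D_c ≈ 2.61 mg/L; min DO ≈ 6.49 mg/L; x_c ≈ 16.1 km

At the critical point dD/dt = 0, so k_1 L₀ e^(−k_1 t) = k_r D. Substituting D(t) from the Streeter–Phelps equation and solving for t gives
t_c = ln[(k_r/k_1)(1 − D₀(k_r−k_1)/(k_1 L₀))] / (k_r−k_1).
Here k_r−k_1 = 1.815 d⁻¹ and 1 − D₀(k_r−k_1)/(k_1 L₀) = 1 − 0.614×1.815/(0.375×21.3) = 0.8605, so
t_c = ln(5.840 × 0.8605) / 1.815 = 1.614 / 1.815 = 0.8895 d.
L(t_c) = L₀ e^(−k_1 t_c) = 21.3 × 0.7164 = 15.26 mg/L, and at the critical point k_r D_c = k_1 L, so D_c = (0.375/2.19) × 15.26 = 2.613 mg/L.
Minimum DO = C_s − D_c = 9.10 − 2.613 = 6.487 mg/L.
x_c = v t_c = 0.210 m/s × 0.8895 d × 86400 s/d = 16140 m ≈ 16.1 km.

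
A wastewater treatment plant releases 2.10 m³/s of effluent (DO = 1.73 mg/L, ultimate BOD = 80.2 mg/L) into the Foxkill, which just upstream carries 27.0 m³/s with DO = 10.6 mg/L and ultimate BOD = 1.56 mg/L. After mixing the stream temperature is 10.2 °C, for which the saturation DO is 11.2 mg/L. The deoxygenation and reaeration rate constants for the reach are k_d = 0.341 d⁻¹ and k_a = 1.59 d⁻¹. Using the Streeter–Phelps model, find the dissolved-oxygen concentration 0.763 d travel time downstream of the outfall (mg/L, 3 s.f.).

Mixed DO = (27.0×10.6 + 2.10×1.73)/(27.0+2.10) = 289.8/29.10 = 9.960 mg/L.
Mixed L₀ = (27.0×1.56 + 2.10×80.2)/(29.10) = 210.5/29.10 = 7.235 mg/L.
Initial deficit D₀ = C_s − DO₀ = 11.2 − 9.960 = 1.240 mg/L.
D(0.763) = [0.341×7.235/(1.59−0.341)](e^(−0.341×0.763) − e^(−1.59×0.763)) + 1.240 e^(−1.59×0.763)
= 1.975 × (0.7709 − 0.2973) + 1.240 × 0.2973 = 1.304 mg/L.
DO = 11.2 − 1.304 = 9.896 mg/L.

DO ≈ 9.90 mg/L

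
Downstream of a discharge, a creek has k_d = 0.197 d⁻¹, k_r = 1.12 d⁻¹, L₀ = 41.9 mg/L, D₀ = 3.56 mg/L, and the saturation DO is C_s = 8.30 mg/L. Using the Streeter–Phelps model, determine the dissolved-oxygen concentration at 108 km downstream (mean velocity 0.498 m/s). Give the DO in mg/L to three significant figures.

DO ≈ 3.17 mg/L

Travel time t = x/v = 108 km / (0.498 m/s) = 108000 m / 0.498 m/s = 216900 s = 2.510 d.
k_d L₀/(k_r−k_d) = 0.197×41.9/(1.12−0.197) = 8.254/0.9230 = 8.943 mg/L.
e^(−k_d t) = e^(−0.197×2.510) = 0.6099; e^(−k_r t) = e^(−1.12×2.510) = 0.06013.
D = 8.943 × (0.6099 − 0.06013) + 3.56 × 0.06013 = 4.916 + 0.2141 = 5.131 mg/L.
DO = C_s − D = 8.30 − 5.131 = 3.169 mg/L.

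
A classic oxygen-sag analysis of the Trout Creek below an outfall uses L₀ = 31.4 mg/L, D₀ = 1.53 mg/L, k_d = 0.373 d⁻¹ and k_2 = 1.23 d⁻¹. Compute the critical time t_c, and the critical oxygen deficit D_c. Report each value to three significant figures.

t_c ≈ 1.25 d; D_c ≈ 5.97 mg/L

With k_2/k_d = 3.298 and 1 − D₀(k_2−k_d)/(k_d L₀) = 0.8880,
t_c = ln(3.298 × 0.8880) / (1.23 − 0.373) = ln(2.928) / 0.8570 = 1.074/0.8570 = 1.254 d.
D_c = (k_d/k_2) L₀ e^(−k_d t_c) = (0.373/1.23) × 31.4 × e^(−0.373×1.254) = 0.3033 × 31.4 × 0.6265 = 5.965 mg/L.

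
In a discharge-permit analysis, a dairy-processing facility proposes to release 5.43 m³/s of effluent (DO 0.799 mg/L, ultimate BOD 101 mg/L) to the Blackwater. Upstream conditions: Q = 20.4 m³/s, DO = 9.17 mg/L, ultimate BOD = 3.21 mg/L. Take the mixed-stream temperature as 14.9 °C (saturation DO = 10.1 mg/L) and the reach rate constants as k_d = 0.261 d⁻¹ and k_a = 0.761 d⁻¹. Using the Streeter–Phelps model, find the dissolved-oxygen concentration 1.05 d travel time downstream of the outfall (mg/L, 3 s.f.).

DO ≈ 5.04 mg/L

Mixed DO = (20.4×9.17 + 5.43×0.799)/(20.4+5.43) = 191.4/25.83 = 7.410 mg/L.
Mixed L₀ = (20.4×3.21 + 5.43×101)/(25.83) = 613.9/25.83 = 23.77 mg/L.
Initial deficit D₀ = C_s − DO₀ = 10.1 − 7.410 = 2.690 mg/L.
D(1.05) = [0.261×23.77/(0.761−0.261)](e^(−0.261×1.05) − e^(−0.761×1.05)) + 2.690 e^(−0.761×1.05)
= 12.41 × (0.7603 − 0.4498) + 2.690 × 0.4498 = 5.062 mg/L.
DO = 10.1 − 5.062 = 5.038 mg/L.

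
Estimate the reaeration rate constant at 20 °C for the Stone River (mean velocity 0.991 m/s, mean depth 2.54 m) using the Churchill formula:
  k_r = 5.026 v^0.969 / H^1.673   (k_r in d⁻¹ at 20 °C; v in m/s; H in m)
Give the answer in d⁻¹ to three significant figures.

k_r ≈ 1.05 d⁻¹

k_r = 5.026 × 0.991^0.969 / 2.54^1.673 = 5.026 × 0.9913 / 4.756 = 1.047 d⁻¹.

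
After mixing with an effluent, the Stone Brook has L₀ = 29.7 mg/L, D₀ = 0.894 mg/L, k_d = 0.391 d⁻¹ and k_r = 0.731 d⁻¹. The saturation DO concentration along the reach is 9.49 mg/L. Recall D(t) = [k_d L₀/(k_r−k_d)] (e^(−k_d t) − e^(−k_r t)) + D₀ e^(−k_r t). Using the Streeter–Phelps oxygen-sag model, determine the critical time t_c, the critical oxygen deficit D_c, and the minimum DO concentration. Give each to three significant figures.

t_c ≈ 1.76 d; D_c ≈ 7.98 mg/L; min DO ≈ 1.51 mg/L

At the critical point dD/dt = 0, so k_d L₀ e^(−k_d t) = k_r D. Substituting D(t) from the Streeter–Phelps equation and solving for t gives
t_c = ln[(k_r/k_d)(1 − D₀(k_r−k_d)/(k_d L₀))] / (k_r−k_d).
Here k_r−k_d = 0.3400 d⁻¹ and 1 − D₀(k_r−k_d)/(k_d L₀) = 1 − 0.894×0.3400/(0.391×29.7) = 0.9738, so
t_c = ln(1.870 × 0.9738) / 0.3400 = 0.5992 / 0.3400 = 1.762 d.
L(t_c) = L₀ e^(−k_d t_c) = 29.7 × 0.5020 = 14.91 mg/L, and at the critical point k_r D_c = k_d L, so D_c = (0.391/0.731) × 14.91 = 7.976 mg/L.
Minimum DO = C_s − D_c = 9.49 − 7.976 = 1.514 mg/L.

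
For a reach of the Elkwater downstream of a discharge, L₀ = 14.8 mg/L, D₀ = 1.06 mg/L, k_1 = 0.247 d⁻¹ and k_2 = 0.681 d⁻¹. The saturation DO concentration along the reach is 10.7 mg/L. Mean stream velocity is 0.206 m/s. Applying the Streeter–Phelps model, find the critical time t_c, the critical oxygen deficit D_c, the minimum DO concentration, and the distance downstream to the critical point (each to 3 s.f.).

t_c ≈ 2.03 d; D_c ≈ 3.25 mg/L; min DO ≈ 7.45 mg/L; x_c ≈ 36.1 km

With k_2/k_1 = 2.757 and 1 − D₀(k_2−k_1)/(k_1 L₀) = 0.8742,
t_c = ln(2.757 × 0.8742) / (0.681 − 0.247) = ln(2.410) / 0.4340 = 0.8797/0.4340 = 2.027 d.
L(t_c) = L₀ e^(−k_1 t_c) = 14.8 × 0.6061 = 8.971 mg/L, and at the critical point k_2 D_c = k_1 L, so D_c = (0.247/0.681) × 8.971 = 3.254 mg/L.
Minimum DO = C_s − D_c = 10.7 − 3.254 = 7.446 mg/L.
x_c = v t_c = 0.206 m/s × 2.027 d × 86400 s/d = 36080 m ≈ 36.1 km.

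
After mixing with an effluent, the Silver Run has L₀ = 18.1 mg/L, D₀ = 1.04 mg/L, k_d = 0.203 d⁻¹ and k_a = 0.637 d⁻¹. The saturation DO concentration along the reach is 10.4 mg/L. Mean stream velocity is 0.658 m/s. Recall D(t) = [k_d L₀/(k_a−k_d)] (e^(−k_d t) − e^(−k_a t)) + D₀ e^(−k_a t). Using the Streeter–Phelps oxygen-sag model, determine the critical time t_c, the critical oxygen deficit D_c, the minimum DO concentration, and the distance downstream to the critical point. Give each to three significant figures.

t_c = [1/(k_a−k_d)] ln[(k_a/k_d)(1 − D₀(k_a−k_d)/(k_d L₀))]
= [1/(0.637−0.203)] ln[(0.637/0.203)(1 − 1.04×0.4340/(0.203×18.1))]
= (1/0.4340) ln[3.138 × 0.8772] = 2.304 × ln(2.752) = 2.304 × 1.012 = 2.333 d.
L(t_c) = L₀ e^(−k_d t_c) = 18.1 × 0.6228 = 11.27 mg/L, and at the critical point k_a D_c = k_d L, so D_c = (0.203/0.637) × 11.27 = 3.592 mg/L.
Minimum DO = C_s − D_c = 10.4 − 3.592 = 6.808 mg/L.
x_c = v t_c = 0.658 m/s × 2.333 d × 86400 s/d = 132600 m ≈ 133 km.

t_c ≈ 2.33 d; D_c ≈ 3.59 mg/L; min DO ≈ 6.81 mg/L; x_c ≈ 133 km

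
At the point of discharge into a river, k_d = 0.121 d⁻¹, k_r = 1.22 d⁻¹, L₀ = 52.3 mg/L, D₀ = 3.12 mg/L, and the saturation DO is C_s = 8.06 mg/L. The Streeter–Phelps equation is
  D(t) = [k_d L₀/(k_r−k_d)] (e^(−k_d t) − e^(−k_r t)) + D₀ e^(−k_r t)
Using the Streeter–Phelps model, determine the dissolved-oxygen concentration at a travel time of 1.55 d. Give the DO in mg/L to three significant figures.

k_d L₀/(k_r−k_d) = 0.121×52.3/(1.22−0.121) = 6.328/1.099 = 5.758 mg/L.
e^(−k_d t) = e^(−0.121×1.550) = 0.8290; e^(−k_r t) = e^(−1.22×1.550) = 0.1509.
D = 5.758 × (0.8290 − 0.1509) + 3.12 × 0.1509 = 3.904 + 0.4709 = 4.375 mg/L.
DO = C_s − D = 8.06 − 4.375 = 3.685 mg/L.

DO ≈ 3.68 mg/L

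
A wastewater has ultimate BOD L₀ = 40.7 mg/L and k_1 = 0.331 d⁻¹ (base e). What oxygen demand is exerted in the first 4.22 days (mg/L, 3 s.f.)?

y ≈ 30.6 mg/L

y_t = L₀(1 − e^(−k_1 t)) = 40.7 × (1 − e^(−0.331×4.22))
= 40.7 × (1 − 0.2474) = 40.7 × 0.7526 = 30.63 mg/L.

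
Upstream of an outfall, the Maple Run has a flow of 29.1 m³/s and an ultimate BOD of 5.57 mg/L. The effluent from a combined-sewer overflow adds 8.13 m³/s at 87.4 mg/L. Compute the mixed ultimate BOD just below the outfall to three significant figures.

23.4 mg/L

Flow-weighted mixing: C = (Q_r C_r + Q_w C_w)/(Q_r + Q_w)
= (29.1×5.57 + 8.13×87.4)/(29.1 + 8.13) = 872.6/37.23 = 23.44 mg/L.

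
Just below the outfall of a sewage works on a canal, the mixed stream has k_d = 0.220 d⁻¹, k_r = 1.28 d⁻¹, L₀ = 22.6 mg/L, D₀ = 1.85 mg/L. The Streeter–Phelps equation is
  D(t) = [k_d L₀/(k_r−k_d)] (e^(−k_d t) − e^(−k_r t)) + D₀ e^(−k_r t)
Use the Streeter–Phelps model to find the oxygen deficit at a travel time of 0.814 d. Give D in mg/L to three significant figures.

k_d L₀/(k_r−k_d) = 0.220×22.6/(1.28−0.220) = 4.972/1.060 = 4.691 mg/L.
e^(−k_d t) = e^(−0.220×0.8140) = 0.8360; e^(−k_r t) = e^(−1.28×0.8140) = 0.3528.
D = 4.691 × (0.8360 − 0.3528) + 1.85 × 0.3528 = 2.267 + 0.6526 = 2.919 mg/L.

D ≈ 2.92 mg/L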